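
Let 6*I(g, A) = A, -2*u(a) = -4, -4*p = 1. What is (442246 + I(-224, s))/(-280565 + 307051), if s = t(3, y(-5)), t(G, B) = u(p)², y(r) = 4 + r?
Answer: 663370/39729 ≈ 16.697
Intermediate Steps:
p = -¼ (p = -¼*1 = -¼ ≈ -0.25000)
u(a) = 2 (u(a) = -½*(-4) = 2)
t(G, B) = 4 (t(G, B) = 2² = 4)
s = 4
I(g, A) = A/6
(442246 + I(-224, s))/(-280565 + 307051) = (442246 + (⅙)*4)/(-280565 + 307051) = (442246 + ⅔)/26486 = (1326740/3)*(1/26486) = 663370/39729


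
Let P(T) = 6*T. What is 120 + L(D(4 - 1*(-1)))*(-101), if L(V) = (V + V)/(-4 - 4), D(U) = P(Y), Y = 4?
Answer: 726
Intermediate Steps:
D(U) = 24 (D(U) = 6*4 = 24)
L(V) = -V/4 (L(V) = (2*V)/(-8) = (2*V)*(-⅛) = -V/4)
120 + L(D(4 - 1*(-1)))*(-101) = 120 - ¼*24*(-101) = 120 - 6*(-101) = 120 + 606 = 726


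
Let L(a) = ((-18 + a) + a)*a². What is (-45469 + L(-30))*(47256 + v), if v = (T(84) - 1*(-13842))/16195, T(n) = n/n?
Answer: -88524350011447/16195 ≈ -5.4662e+9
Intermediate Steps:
T(n) = 1
L(a) = a²*(-18 + 2*a) (L(a) = (-18 + 2*a)*a² = a²*(-18 + 2*a))
v = 13843/16195 (v = (1 - 1*(-13842))/16195 = (1 + 13842)*(1/16195) = 13843*(1/16195) = 13843/16195 ≈ 0.85477)
(-45469 + L(-30))*(47256 + v) = (-45469 + 2*(-30)²*(-9 - 30))*(47256 + 13843/16195) = (-45469 + 2*900*(-39))*(765324763/16195) = (-45469 - 70200)*(765324763/16195) = -115669*765324763/16195 = -88524350011447/16195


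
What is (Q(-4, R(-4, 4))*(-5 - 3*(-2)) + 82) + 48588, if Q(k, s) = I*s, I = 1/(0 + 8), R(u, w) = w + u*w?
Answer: 97337/2 ≈ 48669.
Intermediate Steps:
I = ⅛ (I = 1/8 = ⅛ ≈ 0.12500)
Q(k, s) = s/8
(Q(-4, R(-4, 4))*(-5 - 3*(-2)) + 82) + 48588 = (((4*(1 - 4))/8)*(-5 - 3*(-2)) + 82) + 48588 = (((4*(-3))/8)*(-5 + 6) + 82) + 48588 = (((⅛)*(-12))*1 + 82) + 48588 = (-3/2*1 + 82) + 48588 = (-3/2 + 82) + 48588 = 161/2 + 48588 = 97337/2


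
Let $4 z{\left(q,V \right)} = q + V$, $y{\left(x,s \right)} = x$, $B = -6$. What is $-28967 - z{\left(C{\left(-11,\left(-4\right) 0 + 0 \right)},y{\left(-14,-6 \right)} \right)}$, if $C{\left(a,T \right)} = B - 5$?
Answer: $- \frac{115843}{4} \approx -28961.0$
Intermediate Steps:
$C{\left(a,T \right)} = -11$ ($C{\left(a,T \right)} = -6 - 5 = -11$)
$z{\left(q,V \right)} = \frac{V}{4} + \frac{q}{4}$ ($z{\left(q,V \right)} = \frac{q + V}{4} = \frac{V + q}{4} = \frac{V}{4} + \frac{q}{4}$)
$-28967 - z{\left(C{\left(-11,\left(-4\right) 0 + 0 \right)},y{\left(-14,-6 \right)} \right)} = -28967 - \left(\frac{1}{4} \left(-14\right) + \frac{1}{4} \left(-11\right)\right) = -28967 - \left(- \frac{7}{2} - \frac{11}{4}\right) = -28967 - - \frac{25}{4} = -28967 + \frac{25}{4} = - \frac{115843}{4}$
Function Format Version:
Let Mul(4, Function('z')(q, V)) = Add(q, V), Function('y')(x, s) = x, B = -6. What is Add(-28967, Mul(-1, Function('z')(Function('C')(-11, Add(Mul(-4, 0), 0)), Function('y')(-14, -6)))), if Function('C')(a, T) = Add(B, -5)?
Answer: Rational(-115843, 4) ≈ -28961.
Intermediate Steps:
Function('C')(a, T) = -11 (Function('C')(a, T) = Add(-6, -5) = -11)
Function('z')(q, V) = Add(Mul(Rational(1, 4), V), Mul(Rational(1, 4), q)) (Function('z')(q, V) = Mul(Rational(1, 4), Add(q, V)) = Mul(Rational(1, 4), Add(V, q)) = Add(Mul(Rational(1, 4), V), Mul(Rational(1, 4), q)))
Add(-28967, Mul(-1, Function('z')(Function('C')(-11, Add(Mul(-4, 0), 0)), Function('y')(-14, -6)))) = Add(-28967, Mul(-1, Add(Mul(Rational(1, 4), -14), Mul(Rational(1, 4), -11)))) = Add(-28967, Mul(-1, Add(Rational(-7, 2), Rational(-11, 4)))) = Add(-28967, Mul(-1, Rational(-25, 4))) = Add(-28967, Rational(25, 4)) = Rational(-115843, 4)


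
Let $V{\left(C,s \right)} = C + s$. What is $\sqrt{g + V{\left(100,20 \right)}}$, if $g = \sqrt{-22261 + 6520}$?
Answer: $\sqrt{120 + 3 i \sqrt{1749}} \approx 12.116 + 5.1774 i$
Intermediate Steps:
$g = 3 i \sqrt{1749}$ ($g = \sqrt{-15741} = 3 i \sqrt{1749} \approx 125.46 i$)
$\sqrt{g + V{\left(100,20 \right)}} = \sqrt{3 i \sqrt{1749} + \left(100 + 20\right)} = \sqrt{3 i \sqrt{1749} + 120} = \sqrt{120 + 3 i \sqrt{1749}}$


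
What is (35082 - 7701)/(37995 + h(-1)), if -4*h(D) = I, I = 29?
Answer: 109524/151951 ≈ 0.72079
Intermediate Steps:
h(D) = -29/4 (h(D) = -1/4*29 = -29/4)
(35082 - 7701)/(37995 + h(-1)) = (35082 - 7701)/(37995 - 29/4) = 27381/(151951/4) = 27381*(4/151951) = 109524/151951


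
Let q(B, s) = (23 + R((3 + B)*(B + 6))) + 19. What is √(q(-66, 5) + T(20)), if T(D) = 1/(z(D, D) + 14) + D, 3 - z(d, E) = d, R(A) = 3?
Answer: √582/3 ≈ 8.0416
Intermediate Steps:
z(d, E) = 3 - d
q(B, s) = 45 (q(B, s) = (23 + 3) + 19 = 26 + 19 = 45)
T(D) = D + 1/(17 - D) (T(D) = 1/((3 - D) + 14) + D = 1/(17 - D) + D = D + 1/(17 - D))
√(q(-66, 5) + T(20)) = √(45 + (-1 + 20² - 17*20)/(-17 + 20)) = √(45 + (-1 + 400 - 340)/3) = √(45 + (⅓)*59) = √(45 + 59/3) = √(194/3) = √582/3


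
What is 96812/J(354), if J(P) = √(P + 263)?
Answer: 96812*√617/617 ≈ 3897.5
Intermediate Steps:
J(P) = √(263 + P)
96812/J(354) = 96812/(√(263 + 354)) = 96812/(√617) = 96812*(√617/617) = 96812*√617/617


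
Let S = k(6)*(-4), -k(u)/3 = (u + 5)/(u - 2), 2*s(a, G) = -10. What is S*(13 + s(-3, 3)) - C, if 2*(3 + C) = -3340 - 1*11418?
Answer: 7646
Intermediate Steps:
s(a, G) = -5 (s(a, G) = (½)*(-10) = -5)
k(u) = -3*(5 + u)/(-2 + u) (k(u) = -3*(u + 5)/(u - 2) = -3*(5 + u)/(-2 + u))
C = -7382 (C = -3 + (-3340 - 1*11418)/2 = -3 + (-3340 - 11418)/2 = -3 + (½)*(-14758) = -3 - 7379 = -7382)
S = 33 (S = (3*(-5 - 1*6)/(-2 + 6))*(-4) = (3*(-5 - 6)/4)*(-4) = (3*(¼)*(-11))*(-4) = -33/4*(-4) = 33)
S*(13 + s(-3, 3)) - C = 33*(13 - 5) - 1*(-7382) = 33*8 + 7382 = 264 + 7382 = 7646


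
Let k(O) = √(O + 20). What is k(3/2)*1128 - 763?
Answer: -763 + 564*√86 ≈ 4467.3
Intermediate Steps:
k(O) = √(20 + O)
k(3/2)*1128 - 763 = √(20 + 3/2)*1128 - 763 = √(43/2)*1128 - 763 = (√86/2)*1128 - 763 = 564*√86 - 763 = -763 + 564*√86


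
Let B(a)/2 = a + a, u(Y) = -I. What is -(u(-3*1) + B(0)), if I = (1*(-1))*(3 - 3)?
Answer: 0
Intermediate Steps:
I = 0 (I = -1*0 = 0)
u(Y) = 0 (u(Y) = -1*0 = 0)
B(a) = 4*a (B(a) = 2*(a + a) = 2*(2*a) = 4*a)
-(u(-3*1) + B(0)) = -(0 + 4*0) = -(0 + 0) = -1*0 = 0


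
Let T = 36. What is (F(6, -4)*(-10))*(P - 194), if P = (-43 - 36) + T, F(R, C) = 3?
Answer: 7110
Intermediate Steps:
P = -43 (P = (-43 - 36) + 36 = -79 + 36 = -43)
(F(6, -4)*(-10))*(P - 194) = (3*(-10))*(-43 - 194) = -30*(-237) = 7110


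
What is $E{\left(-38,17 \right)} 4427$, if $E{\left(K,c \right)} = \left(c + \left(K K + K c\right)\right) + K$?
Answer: $3439779$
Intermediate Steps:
$E{\left(K,c \right)} = K + c + K^{2} + K c$ ($E{\left(K,c \right)} = \left(c + \left(K^{2} + K c\right)\right) + K = \left(c + K^{2} + K c\right) + K = K + c + K^{2} + K c$)
$E{\left(-38,17 \right)} 4427 = \left(-38 + 17 + \left(-38\right)^{2} - 646\right) 4427 = \left(-38 + 17 + 1444 - 646\right) 4427 = 777 \cdot 4427 = 3439779$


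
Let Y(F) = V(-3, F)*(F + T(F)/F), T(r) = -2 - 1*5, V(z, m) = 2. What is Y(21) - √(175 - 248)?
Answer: 124/3 - I*√73 ≈ 41.333 - 8.544*I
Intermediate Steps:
T(r) = -7 (T(r) = -2 - 5 = -7)
Y(F) = -14/F + 2*F (Y(F) = 2*(F - 7/F) = -14/F + 2*F)
Y(21) - √(175 - 248) = (-14/21 + 2*21) - √(175 - 248) = (-14*1/21 + 42) - √(-73) = (-⅔ + 42) - I*√73 = 124/3 - I*√73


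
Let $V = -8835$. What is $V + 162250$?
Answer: $153415$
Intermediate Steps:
$V + 162250 = -8835 + 162250 = 153415$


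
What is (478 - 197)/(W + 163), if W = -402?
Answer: -281/239 ≈ -1.1757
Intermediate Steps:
(478 - 197)/(W + 163) = (478 - 197)/(-402 + 163) = 281/(-239) = 281*(-1/239) = -281/239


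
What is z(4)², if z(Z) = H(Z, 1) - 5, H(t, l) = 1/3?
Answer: 196/9 ≈ 21.778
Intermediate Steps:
H(t, l) = ⅓
z(Z) = -14/3 (z(Z) = ⅓ - 5 = -14/3)
z(4)² = (-14/3)² = 196/9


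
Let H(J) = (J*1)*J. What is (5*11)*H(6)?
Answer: 1980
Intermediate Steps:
H(J) = J² (H(J) = J*J = J²)
(5*11)*H(6) = (5*11)*6² = 55*36 = 1980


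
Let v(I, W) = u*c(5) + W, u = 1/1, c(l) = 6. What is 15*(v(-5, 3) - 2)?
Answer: 105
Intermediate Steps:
u = 1
v(I, W) = 6 + W (v(I, W) = 1*6 + W = 6 + W)
15*(v(-5, 3) - 2) = 15*((6 + 3) - 2) = 15*(9 - 2) = 15*7 = 105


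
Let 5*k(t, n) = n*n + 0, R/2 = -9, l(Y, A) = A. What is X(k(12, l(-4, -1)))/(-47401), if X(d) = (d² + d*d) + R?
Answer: 448/1185025 ≈ 0.00037805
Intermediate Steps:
R = -18 (R = 2*(-9) = -18)
k(t, n) = n²/5 (k(t, n) = (n*n + 0)/5 = (n² + 0)/5 = n²/5)
X(d) = -18 + 2*d² (X(d) = (d² + d*d) - 18 = (d² + d²) - 18 = 2*d² - 18 = -18 + 2*d²)
X(k(12, l(-4, -1)))/(-47401) = (-18 + 2*((⅕)*(-1)²)²)/(-47401) = (-18 + 2*((⅕)*1)²)*(-1/47401) = (-18 + 2*(⅕)²)*(-1/47401) = (-18 + 2*(1/25))*(-1/47401) = (-18 + 2/25)*(-1/47401) = -448/25*(-1/47401) = 448/1185025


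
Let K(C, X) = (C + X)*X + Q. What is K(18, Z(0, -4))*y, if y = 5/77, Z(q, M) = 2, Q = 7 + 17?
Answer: 320/77 ≈ 4.1558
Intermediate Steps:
Q = 24
K(C, X) = 24 + X*(C + X) (K(C, X) = (C + X)*X + 24 = X*(C + X) + 24 = 24 + X*(C + X))
y = 5/77 (y = 5*(1/77) = 5/77 ≈ 0.064935)
K(18, Z(0, -4))*y = (24 + 2² + 18*2)*(5/77) = (24 + 4 + 36)*(5/77) = 64*(5/77) = 320/77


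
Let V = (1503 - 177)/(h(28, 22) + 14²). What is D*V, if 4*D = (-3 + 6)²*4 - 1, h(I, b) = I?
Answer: 3315/64 ≈ 51.797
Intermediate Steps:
D = 35/4 (D = ((-3 + 6)²*4 - 1)/4 = (3²*4 - 1)/4 = (9*4 - 1)/4 = (36 - 1)/4 = (¼)*35 = 35/4 ≈ 8.7500)
V = 663/112 (V = (1503 - 177)/(28 + 14²) = 1326/(28 + 196) = 1326/224 = 1326*(1/224) = 663/112 ≈ 5.9196)
D*V = (35/4)*(663/112) = 3315/64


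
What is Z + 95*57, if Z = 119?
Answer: 5534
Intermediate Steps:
Z + 95*57 = 119 + 95*57 = 119 + 5415 = 5534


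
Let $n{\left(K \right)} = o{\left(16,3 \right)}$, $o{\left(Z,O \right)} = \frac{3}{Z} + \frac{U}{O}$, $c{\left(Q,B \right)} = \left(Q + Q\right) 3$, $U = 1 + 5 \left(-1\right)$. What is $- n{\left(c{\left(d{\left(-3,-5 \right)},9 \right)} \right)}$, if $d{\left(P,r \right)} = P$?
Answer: $\frac{55}{48} \approx 1.1458$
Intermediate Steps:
$U = -4$ ($U = 1 - 5 = -4$)
$c{\left(Q,B \right)} = 6 Q$ ($c{\left(Q,B \right)} = 2 Q 3 = 6 Q$)
$o{\left(Z,O \right)} = - \frac{4}{O} + \frac{3}{Z}$ ($o{\left(Z,O \right)} = \frac{3}{Z} - \frac{4}{O} = - \frac{4}{O} + \frac{3}{Z}$)
$n{\left(K \right)} = - \frac{55}{48}$ ($n{\left(K \right)} = - \frac{4}{3} + \frac{3}{16} = - \frac{55}{48}$)
$- n{\left(c{\left(d{\left(-3,-5 \right)},9 \right)} \right)} = \left(-1\right) \left(- \frac{55}{48}\right) = \frac{55}{48}$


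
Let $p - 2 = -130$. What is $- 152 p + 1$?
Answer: $19457$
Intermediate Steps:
$p = -128$ ($p = 2 - 130 = -128$)
$- 152 p + 1 = \left(-152\right) \left(-128\right) + 1 = 19456 + 1 = 19457$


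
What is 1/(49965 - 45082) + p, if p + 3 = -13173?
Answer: -64338407/4883 ≈ -13176.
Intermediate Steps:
p = -13176 (p = -3 - 13173 = -13176)
1/(49965 - 45082) + p = 1/(49965 - 45082) - 13176 = 1/4883 - 13176 = -64338407/4883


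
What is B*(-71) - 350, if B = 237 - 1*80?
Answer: -11497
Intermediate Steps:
B = 157 (B = 237 - 80 = 157)
B*(-71) - 350 = 157*(-71) - 350 = -11147 - 350 = -11497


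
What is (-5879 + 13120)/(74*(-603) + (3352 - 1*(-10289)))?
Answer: -7241/30981 ≈ -0.23372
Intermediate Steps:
(-5879 + 13120)/(74*(-603) + (3352 - 1*(-10289))) = 7241/(-44622 + (3352 + 10289)) = 7241/(-44622 + 13641) = 7241/(-30981) = 7241*(-1/30981) = -7241/30981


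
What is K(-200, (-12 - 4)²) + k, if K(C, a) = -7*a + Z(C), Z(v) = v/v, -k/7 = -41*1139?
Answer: 325102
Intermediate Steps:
k = 326893 (k = -(-287)*1139 = -7*(-46699) = 326893)
Z(v) = 1
K(C, a) = 1 - 7*a (K(C, a) = -7*a + 1 = 1 - 7*a)
K(-200, (-12 - 4)²) + k = (1 - 7*(-12 - 4)²) + 326893 = (1 - 7*(-16)²) + 326893 = (1 - 7*256) + 326893 = (1 - 1792) + 326893 = -1791 + 326893 = 325102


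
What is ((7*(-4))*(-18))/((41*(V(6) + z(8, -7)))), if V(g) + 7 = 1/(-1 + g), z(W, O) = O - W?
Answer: -2520/4469 ≈ -0.56388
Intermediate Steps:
V(g) = -7 + 1/(-1 + g)
((7*(-4))*(-18))/((41*(V(6) + z(8, -7)))) = ((7*(-4))*(-18))/((41*((8 - 7*6)/(-1 + 6) + (-7 - 1*8)))) = (-28*(-18))/((41*((8 - 42)/5 + (-7 - 8)))) = 504/((41*((⅕)*(-34) - 15))) = 504/((41*(-34/5 - 15))) = 504/((41*(-109/5))) = 504/(-4469/5) = 504*(-5/4469) = -2520/4469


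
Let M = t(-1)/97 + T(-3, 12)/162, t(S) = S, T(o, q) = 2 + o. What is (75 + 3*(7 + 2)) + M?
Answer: 1602569/15714 ≈ 101.98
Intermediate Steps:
M = -259/15714 (M = -1/97 + (2 - 3)/162 = -1*1/97 - 1*1/162 = -1/97 - 1/162 = -259/15714 ≈ -0.016482)
(75 + 3*(7 + 2)) + M = (75 + 3*(7 + 2)) - 259/15714 = (75 + 3*9) - 259/15714 = (75 + 27) - 259/15714 = 102 - 259/15714 = 1602569/15714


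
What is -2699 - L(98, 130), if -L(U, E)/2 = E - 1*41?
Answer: -2521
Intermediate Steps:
L(U, E) = 82 - 2*E (L(U, E) = -2*(E - 1*41) = -2*(E - 41) = -2*(-41 + E) = 82 - 2*E)
-2699 - L(98, 130) = -2699 - (82 - 2*130) = -2699 - (82 - 260) = -2699 - 1*(-178) = -2699 + 178 = -2521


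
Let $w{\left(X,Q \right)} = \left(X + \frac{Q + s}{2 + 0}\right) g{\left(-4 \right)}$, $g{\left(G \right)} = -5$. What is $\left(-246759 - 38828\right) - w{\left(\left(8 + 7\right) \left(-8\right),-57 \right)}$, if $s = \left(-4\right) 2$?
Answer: $- \frac{572699}{2} \approx -2.8635 \cdot 10^{5}$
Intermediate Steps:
$s = -8$
$w{\left(X,Q \right)} = 20 - 5 X - \frac{5 Q}{2}$ ($w{\left(X,Q \right)} = \left(X + \frac{Q - 8}{2 + 0}\right) \left(-5\right) = \left(X + \frac{-8 + Q}{2}\right) \left(-5\right) = \left(X + \left(-8 + Q\right) \frac{1}{2}\right) \left(-5\right) = \left(X + \left(-4 + \frac{Q}{2}\right)\right) \left(-5\right) = \left(-4 + X + \frac{Q}{2}\right) \left(-5\right) = 20 - 5 X - \frac{5 Q}{2}$)
$\left(-246759 - 38828\right) - w{\left(\left(8 + 7\right) \left(-8\right),-57 \right)} = \left(-246759 - 38828\right) - \left(20 - 5 \left(8 + 7\right) \left(-8\right) - - \frac{285}{2}\right) = \left(-246759 - 38828\right) - \left(20 - 5 \cdot 15 \left(-8\right) + \frac{285}{2}\right) = -285587 - \left(20 - -600 + \frac{285}{2}\right) = -285587 - \left(20 + 600 + \frac{285}{2}\right) = -285587 - \frac{1525}{2} = - \frac{572699}{2}$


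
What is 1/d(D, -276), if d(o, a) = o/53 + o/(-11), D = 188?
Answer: -583/7896 ≈ -0.073835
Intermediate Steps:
d(o, a) = -42*o/583 (d(o, a) = o*(1/53) + o*(-1/11) = o/53 - o/11 = -42*o/583)
1/d(D, -276) = 1/(-42/583*188) = 1/(-7896/583) = -583/7896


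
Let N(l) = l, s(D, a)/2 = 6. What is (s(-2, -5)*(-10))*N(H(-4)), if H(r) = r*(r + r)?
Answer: -3840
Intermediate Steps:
s(D, a) = 12 (s(D, a) = 2*6 = 12)
H(r) = 2*r² (H(r) = r*(2*r) = 2*r²)
(s(-2, -5)*(-10))*N(H(-4)) = (12*(-10))*(2*(-4)²) = -240*16 = -120*32 = -3840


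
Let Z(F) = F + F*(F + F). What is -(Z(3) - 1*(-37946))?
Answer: -37967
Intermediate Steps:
Z(F) = F + 2*F**2 (Z(F) = F + F*(2*F) = F + 2*F**2)
-(Z(3) - 1*(-37946)) = -(3*(1 + 2*3) - 1*(-37946)) = -(3*(1 + 6) + 37946) = -(3*7 + 37946) = -(21 + 37946) = -1*37967 = -37967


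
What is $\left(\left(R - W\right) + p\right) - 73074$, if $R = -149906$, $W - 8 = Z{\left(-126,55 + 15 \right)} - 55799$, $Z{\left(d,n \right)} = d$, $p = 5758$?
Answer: $-161305$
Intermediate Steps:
$W = -55917$ ($W = 8 - 55925 = -55917$)
$\left(\left(R - W\right) + p\right) - 73074 = \left(\left(-149906 - -55917\right) + 5758\right) - 73074 = \left(\left(-149906 + 55917\right) + 5758\right) - 73074 = \left(-93989 + 5758\right) - 73074 = -88231 - 73074 = -161305$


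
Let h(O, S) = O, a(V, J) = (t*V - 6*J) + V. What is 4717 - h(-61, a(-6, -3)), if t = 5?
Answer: 4778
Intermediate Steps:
a(V, J) = -6*J + 6*V (a(V, J) = (5*V - 6*J) + V = (-6*J + 5*V) + V = -6*J + 6*V)
4717 - h(-61, a(-6, -3)) = 4717 - 1*(-61) = 4717 + 61 = 4778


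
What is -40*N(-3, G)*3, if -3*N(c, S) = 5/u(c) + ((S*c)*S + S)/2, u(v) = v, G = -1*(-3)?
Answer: -1640/3 ≈ -546.67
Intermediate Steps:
G = 3
N(c, S) = -5/(3*c) - S/6 - c*S**2/6 (N(c, S) = -(5/c + ((S*c)*S + S)/2)/3 = -(5/c + (c*S**2 + S)*(1/2))/3 = -(5/c + (S + c*S**2)*(1/2))/3 = -(5/c + (S/2 + c*S**2/2))/3 = -(S/2 + 5/c + c*S**2/2)/3 = -5/(3*c) - S/6 - c*S**2/6)
-40*N(-3, G)*3 = -20*(-10 - 1*3*(-3)*(1 + 3*(-3)))/(3*(-3))*3 = -20*(-1)*(-10 - 1*3*(-3)*(1 - 9))/(3*3)*3 = -20*(-1)*(-10 - 1*3*(-3)*(-8))/(3*3)*3 = -20*(-1)*(-10 - 72)/(3*3)*3 = -20*(-1)*(-82)/(3*3)*3 = -40*41/9*3 = -1640/9*3 = -1640/3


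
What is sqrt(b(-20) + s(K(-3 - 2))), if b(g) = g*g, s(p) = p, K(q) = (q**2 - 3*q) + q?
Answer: sqrt(435) ≈ 20.857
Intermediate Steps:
K(q) = q**2 - 2*q
b(g) = g**2
sqrt(b(-20) + s(K(-3 - 2))) = sqrt((-20)**2 + (-3 - 2)*(-2 + (-3 - 2))) = sqrt(400 - 5*(-2 - 5)) = sqrt(400 - 5*(-7)) = sqrt(400 + 35) = sqrt(435)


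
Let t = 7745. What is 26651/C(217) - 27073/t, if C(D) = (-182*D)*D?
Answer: -232227382449/66376183510 ≈ -3.4987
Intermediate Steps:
C(D) = -182*D**2
26651/C(217) - 27073/t = 26651/((-182*217**2)) - 27073/7745 = 26651/((-182*47089)) - 27073*1/7745 = 26651/(-8570198) - 27073/7745 = 26651*(-1/8570198) - 27073/7745 = -26651/8570198 - 27073/7745 = -232227382449/66376183510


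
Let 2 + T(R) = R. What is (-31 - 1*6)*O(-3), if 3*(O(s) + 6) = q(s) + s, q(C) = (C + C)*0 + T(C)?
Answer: 962/3 ≈ 320.67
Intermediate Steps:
T(R) = -2 + R
q(C) = -2 + C (q(C) = (C + C)*0 + (-2 + C) = (2*C)*0 + (-2 + C) = 0 + (-2 + C) = -2 + C)
O(s) = -20/3 + 2*s/3 (O(s) = -6 + ((-2 + s) + s)/3 = -6 + (-2 + 2*s)/3 = -6 + (-⅔ + 2*s/3) = -20/3 + 2*s/3)
(-31 - 1*6)*O(-3) = (-31 - 1*6)*(-20/3 + (⅔)*(-3)) = (-31 - 6)*(-20/3 - 2) = -37*(-26/3) = 962/3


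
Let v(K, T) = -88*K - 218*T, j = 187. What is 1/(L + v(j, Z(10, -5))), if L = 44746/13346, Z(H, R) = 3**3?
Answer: -6673/149065793 ≈ -4.4765e-5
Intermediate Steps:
Z(H, R) = 27
v(K, T) = -218*T - 88*K
L = 22373/6673 (L = 44746*(1/13346) = 22373/6673 ≈ 3.3528)
1/(L + v(j, Z(10, -5))) = 1/(22373/6673 + (-218*27 - 88*187)) = 1/(22373/6673 + (-5886 - 16456)) = 1/(22373/6673 - 22342) = 1/(-149065793/6673) = -6673/149065793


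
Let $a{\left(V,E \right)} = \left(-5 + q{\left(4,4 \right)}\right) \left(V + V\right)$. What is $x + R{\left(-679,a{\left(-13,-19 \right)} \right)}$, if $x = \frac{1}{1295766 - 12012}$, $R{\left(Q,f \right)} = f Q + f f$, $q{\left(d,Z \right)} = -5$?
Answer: $- \frac{139852160759}{1283754} \approx -1.0894 \cdot 10^{5}$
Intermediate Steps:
$a{\left(V,E \right)} = - 20 V$ ($a{\left(V,E \right)} = \left(-5 - 5\right) \left(V + V\right) = - 10 \cdot 2 V = - 20 V$)
$R{\left(Q,f \right)} = f^{2} + Q f$ ($R{\left(Q,f \right)} = Q f + f^{2} = f^{2} + Q f$)
$x = \frac{1}{1283754} \approx 7.7897 \cdot 10^{-7}$
$x + R{\left(-679,a{\left(-13,-19 \right)} \right)} = \frac{1}{1283754} + \left(-20\right) \left(-13\right) \left(-679 - -260\right) = \frac{1}{1283754} + 260 \left(-679 + 260\right) = \frac{1}{1283754} + 260 \left(-419\right) = \frac{1}{1283754} - 108940 = - \frac{139852160759}{1283754}$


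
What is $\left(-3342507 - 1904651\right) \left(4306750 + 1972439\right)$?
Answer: $-32947896794862$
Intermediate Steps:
$\left(-3342507 - 1904651\right) \left(4306750 + 1972439\right) = \left(-5247158\right) 6279189 = -32947896794862$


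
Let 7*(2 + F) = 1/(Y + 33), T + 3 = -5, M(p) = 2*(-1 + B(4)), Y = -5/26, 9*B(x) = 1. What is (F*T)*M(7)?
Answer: -169472/5971 ≈ -28.383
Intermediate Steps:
B(x) = 1/9 (B(x) = (1/9)*1 = 1/9)
Y = -5/26 (Y = -5*1/26 = -5/26 ≈ -0.19231)
M(p) = -16/9 (M(p) = 2*(-1 + 1/9) = 2*(-8/9) = -16/9)
T = -8 (T = -3 - 5 = -8)
F = -11916/5971 (F = -2 + 1/(7*(-5/26 + 33)) = -2 + 1/(7*(853/26)) = -2 + (1/7)*(26/853) = -2 + 26/5971 = -11916/5971 ≈ -1.9956)
(F*T)*M(7) = -11916/5971*(-8)*(-16/9) = (95328/5971)*(-16/9) = -169472/5971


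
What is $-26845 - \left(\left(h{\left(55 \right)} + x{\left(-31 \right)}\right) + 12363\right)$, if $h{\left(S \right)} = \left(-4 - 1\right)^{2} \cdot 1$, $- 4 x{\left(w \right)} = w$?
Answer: $- \frac{156963}{4} \approx -39241.0$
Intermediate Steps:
$x{\left(w \right)} = - \frac{w}{4}$
$h{\left(S \right)} = 25$ ($h{\left(S \right)} = \left(-5\right)^{2} \cdot 1 = 25 \cdot 1 = 25$)
$-26845 - \left(\left(h{\left(55 \right)} + x{\left(-31 \right)}\right) + 12363\right) = -26845 - \left(\left(25 - - \frac{31}{4}\right) + 12363\right) = -26845 - \left(\left(25 + \frac{31}{4}\right) + 12363\right) = -26845 - \left(\frac{131}{4} + 12363\right) = -26845 - \frac{49583}{4} = - \frac{156963}{4}$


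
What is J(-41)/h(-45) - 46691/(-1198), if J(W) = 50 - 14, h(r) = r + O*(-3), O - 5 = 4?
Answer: 23046/599 ≈ 38.474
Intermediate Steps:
O = 9 (O = 5 + 4 = 9)
h(r) = -27 + r (h(r) = r + 9*(-3) = r - 27 = -27 + r)
J(W) = 36
J(-41)/h(-45) - 46691/(-1198) = 36/(-27 - 45) - 46691/(-1198) = 36/(-72) - 46691*(-1/1198) = 36*(-1/72) + 46691/1198 = -½ + 46691/1198 = 23046/599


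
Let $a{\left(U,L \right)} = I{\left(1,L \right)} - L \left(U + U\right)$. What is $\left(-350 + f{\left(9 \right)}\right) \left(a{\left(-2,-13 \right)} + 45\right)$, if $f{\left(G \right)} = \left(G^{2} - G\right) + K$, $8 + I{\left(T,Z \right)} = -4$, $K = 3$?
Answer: $5225$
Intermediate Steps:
$I{\left(T,Z \right)} = -12$ ($I{\left(T,Z \right)} = -8 - 4 = -12$)
$f{\left(G \right)} = 3 + G^{2} - G$ ($f{\left(G \right)} = \left(G^{2} - G\right) + 3 = 3 + G^{2} - G$)
$a{\left(U,L \right)} = -12 - 2 L U$ ($a{\left(U,L \right)} = -12 - L \left(U + U\right) = -12 - L 2 U = -12 - 2 L U$)
$\left(-350 + f{\left(9 \right)}\right) \left(a{\left(-2,-13 \right)} + 45\right) = \left(-350 + \left(3 + 9^{2} - 9\right)\right) \left(\left(-12 - \left(-26\right) \left(-2\right)\right) + 45\right) = \left(-350 + \left(3 + 81 - 9\right)\right) \left(\left(-12 - 52\right) + 45\right) = \left(-350 + 75\right) \left(-64 + 45\right) = \left(-275\right) \left(-19\right) = 5225$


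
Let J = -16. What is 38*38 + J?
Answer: 1428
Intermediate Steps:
38*38 + J = 38*38 - 16 = 1444 - 16 = 1428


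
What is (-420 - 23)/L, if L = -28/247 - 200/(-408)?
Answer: -5580471/4747 ≈ -1175.6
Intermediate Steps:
L = 4747/12597 (L = -28*1/247 - 200*(-1/408) = -28/247 + 25/51 = 4747/12597 ≈ 0.37684)
(-420 - 23)/L = (-420 - 23)/(4747/12597) = -443*12597/4747 = -5580471/4747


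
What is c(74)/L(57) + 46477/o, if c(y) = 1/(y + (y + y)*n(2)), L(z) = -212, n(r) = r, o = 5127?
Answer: 3645650753/402161880 ≈ 9.0651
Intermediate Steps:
c(y) = 1/(5*y) (c(y) = 1/(y + (y + y)*2) = 1/(y + (2*y)*2) = 1/(y + 4*y) = 1/(5*y))
c(74)/L(57) + 46477/o = ((1/5)/74)/(-212) + 46477/5127 = ((1/5)*(1/74))*(-1/212) + 46477*(1/5127) = (1/370)*(-1/212) + 46477/5127 = -1/78440 + 46477/5127 = 3645650753/402161880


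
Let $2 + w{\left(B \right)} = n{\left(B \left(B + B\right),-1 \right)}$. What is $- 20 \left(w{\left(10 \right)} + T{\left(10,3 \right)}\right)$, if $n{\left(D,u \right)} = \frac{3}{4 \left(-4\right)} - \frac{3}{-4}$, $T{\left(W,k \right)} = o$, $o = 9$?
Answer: $- \frac{605}{4} \approx -151.25$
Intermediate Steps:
$T{\left(W,k \right)} = 9$
$n{\left(D,u \right)} = \frac{9}{16}$ ($n{\left(D,u \right)} = \frac{3}{-16} - - \frac{3}{4} = 3 \left(- \frac{1}{16}\right) + \frac{3}{4} = - \frac{3}{16} + \frac{3}{4} = \frac{9}{16}$)
$w{\left(B \right)} = - \frac{23}{16}$ ($w{\left(B \right)} = -2 + \frac{9}{16} = - \frac{23}{16}$)
$- 20 \left(w{\left(10 \right)} + T{\left(10,3 \right)}\right) = - 20 \left(- \frac{23}{16} + 9\right) = \left(-20\right) \frac{121}{16} = - \frac{605}{4}$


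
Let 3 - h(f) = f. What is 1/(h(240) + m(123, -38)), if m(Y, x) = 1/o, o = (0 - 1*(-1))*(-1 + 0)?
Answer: -1/238 ≈ -0.0042017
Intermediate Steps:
h(f) = 3 - f
o = -1 (o = (0 + 1)*(-1) = 1*(-1) = -1)
m(Y, x) = -1 (m(Y, x) = 1/(-1) = -1)
1/(h(240) + m(123, -38)) = 1/((3 - 1*240) - 1) = 1/((3 - 240) - 1) = 1/(-237 - 1) = 1/(-238) = -1/238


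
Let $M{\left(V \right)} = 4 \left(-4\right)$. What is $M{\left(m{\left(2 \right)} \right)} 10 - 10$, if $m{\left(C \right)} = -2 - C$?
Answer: $-170$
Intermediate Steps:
$M{\left(V \right)} = -16$
$M{\left(m{\left(2 \right)} \right)} 10 - 10 = \left(-16\right) 10 - 10 = -160 - 10 = -170$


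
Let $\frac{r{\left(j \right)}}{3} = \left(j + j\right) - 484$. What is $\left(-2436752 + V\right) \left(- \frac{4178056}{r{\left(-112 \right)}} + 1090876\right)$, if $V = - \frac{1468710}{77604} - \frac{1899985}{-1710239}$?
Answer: $- \frac{5213210266512536311243265}{1957640463501} \approx -2.663 \cdot 10^{12}$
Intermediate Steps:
$V = - \frac{394066447625}{22120231226}$ ($V = \left(-1468710\right) \frac{1}{77604} - - \frac{1899985}{1710239} = - \frac{244785}{12934} + \frac{1899985}{1710239} = - \frac{394066447625}{22120231226} \approx -17.815$)
$r{\left(j \right)} = -1452 + 6 j$ ($r{\left(j \right)} = 3 \left(\left(j + j\right) - 484\right) = 3 \left(2 j - 484\right) = 3 \left(-484 + 2 j\right) = -1452 + 6 j$)
$\left(-2436752 + V\right) \left(- \frac{4178056}{r{\left(-112 \right)}} + 1090876\right) = \left(-2436752 - \frac{394066447625}{22120231226}\right) \left(- \frac{4178056}{-1452 + 6 \left(-112\right)} + 1090876\right) = - \frac{53901911746865577 \left(- \frac{4178056}{-1452 - 672} + 1090876\right)}{22120231226} = - \frac{53901911746865577 \left(- \frac{4178056}{-2124} + 1090876\right)}{22120231226} = - \frac{53901911746865577 \left(\left(-4178056\right) \left(- \frac{1}{2124}\right) + 1090876\right)}{22120231226} = - \frac{53901911746865577 \left(\frac{1044514}{531} + 1090876\right)}{22120231226} = \left(- \frac{53901911746865577}{22120231226}\right) \frac{580299670}{531} = - \frac{5213210266512536311243265}{1957640463501}$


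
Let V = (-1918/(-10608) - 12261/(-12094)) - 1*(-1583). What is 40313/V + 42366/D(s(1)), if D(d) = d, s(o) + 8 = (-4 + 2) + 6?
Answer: -1073729282627979/101620660298 ≈ -10566.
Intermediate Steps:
s(o) = -4 (s(o) = -8 + ((-4 + 2) + 6) = -8 + (-2 + 6) = -8 + 4 = -4)
V = 50810330149/32073288 (V = (-1918*(-1/10608) - 12261*(-1/12094)) + 1583 = (959/5304 + 12261/12094) + 1583 = 38315245/32073288 + 1583 = 50810330149/32073288 ≈ 1584.2)
40313/V + 42366/D(s(1)) = 40313/(50810330149/32073288) + 42366/(-4) = 40313*(32073288/50810330149) + 42366*(-¼) = 1292970459144/50810330149 - 21183/2 = -1073729282627979/101620660298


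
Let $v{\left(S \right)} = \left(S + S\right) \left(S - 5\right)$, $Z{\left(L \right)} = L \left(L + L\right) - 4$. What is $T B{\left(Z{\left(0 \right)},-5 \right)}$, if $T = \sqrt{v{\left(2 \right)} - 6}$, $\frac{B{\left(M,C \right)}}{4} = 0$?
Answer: $0$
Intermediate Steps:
$Z{\left(L \right)} = -4 + 2 L^{2}$ ($Z{\left(L \right)} = L 2 L - 4 = 2 L^{2} - 4 = -4 + 2 L^{2}$)
$v{\left(S \right)} = 2 S \left(-5 + S\right)$
$B{\left(M,C \right)} = 0$ ($B{\left(M,C \right)} = 4 \cdot 0 = 0$)
$T = 3 i \sqrt{2}$ ($T = \sqrt{2 \cdot 2 \left(-5 + 2\right) - 6} = \sqrt{2 \cdot 2 \left(-3\right) - 6} = \sqrt{-12 - 6} = \sqrt{-18} = 3 i \sqrt{2} \approx 4.2426 i$)
$T B{\left(Z{\left(0 \right)},-5 \right)} = 3 i \sqrt{2} \cdot 0 = 0$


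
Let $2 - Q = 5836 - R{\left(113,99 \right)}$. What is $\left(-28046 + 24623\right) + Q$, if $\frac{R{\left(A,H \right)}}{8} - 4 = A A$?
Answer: $92927$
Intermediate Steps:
$R{\left(A,H \right)} = 32 + 8 A^{2}$ ($R{\left(A,H \right)} = 32 + 8 A A = 32 + 8 A^{2}$)
$Q = 96350$ ($Q = 2 - \left(5836 - \left(32 + 8 \cdot 113^{2}\right)\right) = 2 - \left(5836 - \left(32 + 8 \cdot 12769\right)\right) = 2 - \left(5836 - \left(32 + 102152\right)\right) = 2 - \left(5836 - 102184\right) = 2 - -96348 = 2 + 96348 = 96350$)
$\left(-28046 + 24623\right) + Q = \left(-28046 + 24623\right) + 96350 = -3423 + 96350 = 92927$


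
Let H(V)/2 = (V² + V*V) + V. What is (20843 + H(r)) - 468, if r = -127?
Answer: 84637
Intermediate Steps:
H(V) = 2*V + 4*V² (H(V) = 2*((V² + V*V) + V) = 2*((V² + V²) + V) = 2*(2*V² + V) = 2*(V + 2*V²) = 2*V + 4*V²)
(20843 + H(r)) - 468 = (20843 + 2*(-127)*(1 + 2*(-127))) - 468 = (20843 + 2*(-127)*(1 - 254)) - 468 = (20843 + 2*(-127)*(-253)) - 468 = (20843 + 64262) - 468 = 85105 - 468 = 84637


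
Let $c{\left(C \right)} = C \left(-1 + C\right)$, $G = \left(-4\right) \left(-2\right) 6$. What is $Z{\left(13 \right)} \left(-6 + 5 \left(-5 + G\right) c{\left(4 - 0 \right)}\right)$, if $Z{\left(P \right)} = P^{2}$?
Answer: $435006$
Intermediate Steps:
$G = 48$ ($G = 8 \cdot 6 = 48$)
$Z{\left(13 \right)} \left(-6 + 5 \left(-5 + G\right) c{\left(4 - 0 \right)}\right) = 13^{2} \left(-6 + 5 \left(-5 + 48\right) \left(4 - 0\right) \left(-1 + \left(4 - 0\right)\right)\right) = 169 \left(-6 + 5 \cdot 43 \left(4 + 0\right) \left(-1 + \left(4 + 0\right)\right)\right) = 169 \left(-6 + 5 \cdot 43 \cdot 4 \left(-1 + 4\right)\right) = 169 \left(-6 + 5 \cdot 43 \cdot 4 \cdot 3\right) = 169 \left(-6 + 5 \cdot 43 \cdot 12\right) = 169 \left(-6 + 5 \cdot 516\right) = 169 \left(-6 + 2580\right) = 169 \cdot 2574 = 435006$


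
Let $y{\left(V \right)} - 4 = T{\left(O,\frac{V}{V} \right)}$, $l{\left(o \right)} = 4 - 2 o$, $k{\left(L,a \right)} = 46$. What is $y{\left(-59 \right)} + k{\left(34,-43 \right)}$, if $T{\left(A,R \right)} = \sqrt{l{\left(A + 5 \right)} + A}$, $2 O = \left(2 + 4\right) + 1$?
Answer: $50 + \frac{i \sqrt{38}}{2} \approx 50.0 + 3.0822 i$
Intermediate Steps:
$O = \frac{7}{2}$ ($O = \frac{\left(2 + 4\right) + 1}{2} = \frac{6 + 1}{2} = \frac{1}{2} \cdot 7 = \frac{7}{2} \approx 3.5$)
$T{\left(A,R \right)} = \sqrt{-6 - A}$ ($T{\left(A,R \right)} = \sqrt{\left(4 - 2 \left(A + 5\right)\right) + A} = \sqrt{\left(4 - 2 \left(5 + A\right)\right) + A} = \sqrt{\left(4 - \left(10 + 2 A\right)\right) + A} = \sqrt{\left(-6 - 2 A\right) + A} = \sqrt{-6 - A}$)
$y{\left(V \right)} = 4 + \frac{i \sqrt{38}}{2}$ ($y{\left(V \right)} = 4 + \sqrt{-6 - \frac{7}{2}} = 4 + \sqrt{- \frac{19}{2}} = 4 + \frac{i \sqrt{38}}{2}$)
$y{\left(-59 \right)} + k{\left(34,-43 \right)} = \left(4 + \frac{i \sqrt{38}}{2}\right) + 46 = 50 + \frac{i \sqrt{38}}{2}$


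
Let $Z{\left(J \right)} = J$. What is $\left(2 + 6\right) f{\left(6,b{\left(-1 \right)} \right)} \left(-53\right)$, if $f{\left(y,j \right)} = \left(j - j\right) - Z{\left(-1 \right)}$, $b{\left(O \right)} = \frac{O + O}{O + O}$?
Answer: $-424$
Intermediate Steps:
$b{\left(O \right)} = 1$ ($b{\left(O \right)} = \frac{2 O}{2 O} = 2 O \frac{1}{2 O} = 1$)
$f{\left(y,j \right)} = 1$ ($f{\left(y,j \right)} = \left(j - j\right) - -1 = 0 + 1 = 1$)
$\left(2 + 6\right) f{\left(6,b{\left(-1 \right)} \right)} \left(-53\right) = \left(2 + 6\right) 1 \left(-53\right) = 8 \cdot 1 \left(-53\right) = 8 \left(-53\right) = -424$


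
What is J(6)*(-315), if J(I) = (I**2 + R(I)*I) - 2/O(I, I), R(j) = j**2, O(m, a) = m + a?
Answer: -158655/2 ≈ -79328.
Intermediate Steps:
O(m, a) = a + m
J(I) = I**2 + I**3 - 1/I (J(I) = (I**2 + I**2*I) - 2/(I + I) = (I**2 + I**3) - 2*1/(2*I) = (I**2 + I**3) - 1/I = I**2 + I**3 - 1/I)
J(6)*(-315) = ((-1 + 6**3*(1 + 6))/6)*(-315) = ((-1 + 216*7)/6)*(-315) = ((-1 + 1512)/6)*(-315) = ((1/6)*1511)*(-315) = (1511/6)*(-315) = -158655/2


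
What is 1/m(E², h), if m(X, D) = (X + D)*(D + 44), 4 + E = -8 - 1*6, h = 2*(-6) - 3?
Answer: 1/8961 ≈ 0.00011159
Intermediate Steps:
h = -15 (h = -12 - 3 = -15)
E = -18 (E = -4 + (-8 - 1*6) = -4 + (-8 - 6) = -4 - 14 = -18)
m(X, D) = (44 + D)*(D + X) (m(X, D) = (D + X)*(44 + D) = (44 + D)*(D + X))
1/m(E², h) = 1/((-15)² + 44*(-15) + 44*(-18)² - 15*(-18)²) = 1/(225 - 660 + 44*324 - 15*324) = 1/(225 - 660 + 14256 - 4860) = 1/8961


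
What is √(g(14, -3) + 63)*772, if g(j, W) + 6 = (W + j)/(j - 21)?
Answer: 1544*√679/7 ≈ 5747.6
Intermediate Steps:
g(j, W) = -6 + (W + j)/(-21 + j) (g(j, W) = -6 + (W + j)/(j - 21) = -6 + (W + j)/(-21 + j))
√(g(14, -3) + 63)*772 = √((126 - 3 - 5*14)/(-21 + 14) + 63)*772 = √((126 - 3 - 70)/(-7) + 63)*772 = √(-⅐*53 + 63)*772 = √(-53/7 + 63)*772 = √(388/7)*772 = (2*√679/7)*772 = 1544*√679/7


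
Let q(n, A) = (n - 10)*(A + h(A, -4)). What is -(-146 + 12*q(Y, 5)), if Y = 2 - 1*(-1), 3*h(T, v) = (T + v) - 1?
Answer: 566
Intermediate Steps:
h(T, v) = -⅓ + T/3 + v/3 (h(T, v) = ((T + v) - 1)/3 = (-1 + T + v)/3 = -⅓ + T/3 + v/3)
Y = 3 (Y = 2 + 1 = 3)
q(n, A) = (-10 + n)*(-5/3 + 4*A/3) (q(n, A) = (n - 10)*(A + (-⅓ + A/3 + (⅓)*(-4))) = (-10 + n)*(A + (-⅓ + A/3 - 4/3)) = (-10 + n)*(A + (-5/3 + A/3)) = (-10 + n)*(-5/3 + 4*A/3))
-(-146 + 12*q(Y, 5)) = -(-146 + 12*(50/3 - 40/3*5 - 5/3*3 + (4/3)*5*3)) = -(-146 + 12*(50/3 - 200/3 - 5 + 20)) = -(-146 + 12*(-35)) = -(-146 - 420) = -1*(-566) = 566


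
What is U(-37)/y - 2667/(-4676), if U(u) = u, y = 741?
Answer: 257605/494988 ≈ 0.52043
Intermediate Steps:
U(-37)/y - 2667/(-4676) = -37/741 - 2667/(-4676) = -37*1/741 - 2667*(-1/4676) = -37/741 + 381/668 = 257605/494988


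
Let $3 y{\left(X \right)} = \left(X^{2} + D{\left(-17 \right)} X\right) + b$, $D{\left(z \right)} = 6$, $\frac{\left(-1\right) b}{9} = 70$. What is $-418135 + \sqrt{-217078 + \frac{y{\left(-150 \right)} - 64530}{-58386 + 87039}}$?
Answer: $-418135 + \frac{i \sqrt{19802385890058}}{9551} \approx -4.1814 \cdot 10^{5} + 465.92 i$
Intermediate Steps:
$b = -630$ ($b = \left(-9\right) 70 = -630$)
$y{\left(X \right)} = -210 + 2 X + \frac{X^{2}}{3}$ ($y{\left(X \right)} = \frac{\left(X^{2} + 6 X\right) - 630}{3} = \frac{-630 + X^{2} + 6 X}{3} = -210 + 2 X + \frac{X^{2}}{3}$)
$-418135 + \sqrt{-217078 + \frac{y{\left(-150 \right)} - 64530}{-58386 + 87039}} = -418135 + \sqrt{-217078 + \frac{\left(-210 + 2 \left(-150\right) + \frac{\left(-150\right)^{2}}{3}\right) - 64530}{-58386 + 87039}} = -418135 + \sqrt{-217078 + \frac{\left(-210 - 300 + \frac{1}{3} \cdot 22500\right) - 64530}{28653}} = -418135 + \sqrt{-217078 + \left(\left(-210 - 300 + 7500\right) - 64530\right) \frac{1}{28653}} = -418135 + \sqrt{-217078 + \left(6990 - 64530\right) \frac{1}{28653}} = -418135 + \sqrt{-217078 - \frac{19180}{9551}} = -418135 + \sqrt{- \frac{2073331158}{9551}} = -418135 + \frac{i \sqrt{19802385890058}}{9551}$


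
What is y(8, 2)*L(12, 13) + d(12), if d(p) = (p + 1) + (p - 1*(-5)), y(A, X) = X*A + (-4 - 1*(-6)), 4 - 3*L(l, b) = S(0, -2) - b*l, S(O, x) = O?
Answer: 990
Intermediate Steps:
L(l, b) = 4/3 + b*l/3 (L(l, b) = 4/3 - (0 - b*l)/3 = 4/3 - (-1)*b*l/3 = 4/3 + b*l/3)
y(A, X) = 2 + A*X (y(A, X) = A*X + (-4 + 6) = A*X + 2 = 2 + A*X)
d(p) = 6 + 2*p (d(p) = (1 + p) + (p + 5) = (1 + p) + (5 + p) = 6 + 2*p)
y(8, 2)*L(12, 13) + d(12) = (2 + 8*2)*(4/3 + (1/3)*13*12) + (6 + 2*12) = (2 + 16)*(4/3 + 52) + (6 + 24) = 18*(160/3) + 30 = 960 + 30 = 990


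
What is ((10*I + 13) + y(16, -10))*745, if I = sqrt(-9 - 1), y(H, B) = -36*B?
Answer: 277885 + 7450*I*sqrt(10) ≈ 2.7789e+5 + 23559.0*I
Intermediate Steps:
I = I*sqrt(10) (I = sqrt(-10) = I*sqrt(10) ≈ 3.1623*I)
((10*I + 13) + y(16, -10))*745 = ((10*(I*sqrt(10)) + 13) - 36*(-10))*745 = ((10*I*sqrt(10) + 13) + 360)*745 = ((13 + 10*I*sqrt(10)) + 360)*745 = (373 + 10*I*sqrt(10))*745 = 277885 + 7450*I*sqrt(10)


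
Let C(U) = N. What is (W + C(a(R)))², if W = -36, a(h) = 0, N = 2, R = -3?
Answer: 1156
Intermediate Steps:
C(U) = 2
(W + C(a(R)))² = (-36 + 2)² = (-34)² = 1156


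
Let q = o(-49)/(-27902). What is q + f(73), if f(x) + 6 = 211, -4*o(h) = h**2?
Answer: 3268863/15944 ≈ 205.02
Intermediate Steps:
o(h) = -h**2/4
f(x) = 205 (f(x) = -6 + 211 = 205)
q = 343/15944 (q = -1/4*(-49)**2/(-27902) = -1/4*2401*(-1/27902) = -2401/4*(-1/27902) = 343/15944 ≈ 0.021513)
q + f(73) = 343/15944 + 205 = 3268863/15944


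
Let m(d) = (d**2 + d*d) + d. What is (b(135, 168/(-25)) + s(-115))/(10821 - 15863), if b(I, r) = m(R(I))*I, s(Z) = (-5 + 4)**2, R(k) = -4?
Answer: -3781/5042 ≈ -0.74990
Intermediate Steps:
m(d) = d + 2*d**2 (m(d) = (d**2 + d**2) + d = 2*d**2 + d = d + 2*d**2)
s(Z) = 1 (s(Z) = (-1)**2 = 1)
b(I, r) = 28*I (b(I, r) = (-4*(1 + 2*(-4)))*I = (-4*(1 - 8))*I = (-4*(-7))*I = 28*I)
(b(135, 168/(-25)) + s(-115))/(10821 - 15863) = (28*135 + 1)/(10821 - 15863) = (3780 + 1)/(-5042) = 3781*(-1/5042) = -3781/5042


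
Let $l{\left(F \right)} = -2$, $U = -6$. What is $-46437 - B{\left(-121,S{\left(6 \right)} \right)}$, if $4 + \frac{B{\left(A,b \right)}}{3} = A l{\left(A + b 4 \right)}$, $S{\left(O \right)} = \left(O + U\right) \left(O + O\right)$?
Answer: $-47151$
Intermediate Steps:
$S{\left(O \right)} = 2 O \left(-6 + O\right)$ ($S{\left(O \right)} = \left(O - 6\right) \left(O + O\right) = \left(-6 + O\right) 2 O = 2 O \left(-6 + O\right)$)
$B{\left(A,b \right)} = -12 - 6 A$ ($B{\left(A,b \right)} = -12 + 3 A \left(-2\right) = -12 + 3 \left(- 2 A\right) = -12 - 6 A$)
$-46437 - B{\left(-121,S{\left(6 \right)} \right)} = -46437 - \left(-12 - -726\right) = -46437 - \left(-12 + 726\right) = -46437 - 714 = -47151$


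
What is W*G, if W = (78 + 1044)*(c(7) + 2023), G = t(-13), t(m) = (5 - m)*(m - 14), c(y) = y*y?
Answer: -1129845024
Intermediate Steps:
c(y) = y²
t(m) = (-14 + m)*(5 - m) (t(m) = (5 - m)*(-14 + m) = (-14 + m)*(5 - m))
G = -486 (G = -70 - 1*(-13)² + 19*(-13) = -70 - 1*169 - 247 = -70 - 169 - 247 = -486)
W = 2324784 (W = (78 + 1044)*(7² + 2023) = 1122*(49 + 2023) = 1122*2072 = 2324784)
W*G = 2324784*(-486) = -1129845024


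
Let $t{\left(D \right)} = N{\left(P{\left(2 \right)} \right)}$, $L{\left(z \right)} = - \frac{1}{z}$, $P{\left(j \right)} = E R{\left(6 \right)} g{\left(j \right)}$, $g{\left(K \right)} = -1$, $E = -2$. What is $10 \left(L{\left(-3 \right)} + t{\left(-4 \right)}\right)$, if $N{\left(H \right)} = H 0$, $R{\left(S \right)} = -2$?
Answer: $\frac{10}{3} \approx 3.3333$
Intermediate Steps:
$P{\left(j \right)} = -4$ ($P{\left(j \right)} = \left(-2\right) \left(-2\right) \left(-1\right) = 4 \left(-1\right) = -4$)
$N{\left(H \right)} = 0$
$t{\left(D \right)} = 0$
$10 \left(L{\left(-3 \right)} + t{\left(-4 \right)}\right) = 10 \left(- \frac{1}{-3} + 0\right) = 10 \left(\left(-1\right) \left(- \frac{1}{3}\right) + 0\right) = 10 \left(\frac{1}{3} + 0\right) = 10 \cdot \frac{1}{3} = \frac{10}{3}$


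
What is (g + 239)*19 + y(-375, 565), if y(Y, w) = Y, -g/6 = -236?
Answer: 31070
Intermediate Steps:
g = 1416 (g = -6*(-236) = 1416)
(g + 239)*19 + y(-375, 565) = (1416 + 239)*19 - 375 = 1655*19 - 375 = 31445 - 375 = 31070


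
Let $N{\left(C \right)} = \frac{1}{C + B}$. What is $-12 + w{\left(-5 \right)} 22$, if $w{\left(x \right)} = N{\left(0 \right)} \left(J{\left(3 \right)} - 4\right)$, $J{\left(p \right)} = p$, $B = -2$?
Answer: $-1$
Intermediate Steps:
$N{\left(C \right)} = \frac{1}{-2 + C}$ ($N{\left(C \right)} = \frac{1}{C - 2} = \frac{1}{-2 + C}$)
$w{\left(x \right)} = \frac{1}{2}$ ($w{\left(x \right)} = \frac{3 - 4}{-2 + 0} = \frac{1}{-2} \left(-1\right) = \left(- \frac{1}{2}\right) \left(-1\right) = \frac{1}{2}$)
$-12 + w{\left(-5 \right)} 22 = -12 + \frac{1}{2} \cdot 22 = -12 + 11 = -1$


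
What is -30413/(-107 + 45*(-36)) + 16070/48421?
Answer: 1500380763/83623067 ≈ 17.942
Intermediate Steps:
-30413/(-107 + 45*(-36)) + 16070/48421 = -30413/(-107 - 1620) + 16070*(1/48421) = -30413/(-1727) + 16070/48421 = -30413*(-1/1727) + 16070/48421 = 30413/1727 + 16070/48421 = 1500380763/83623067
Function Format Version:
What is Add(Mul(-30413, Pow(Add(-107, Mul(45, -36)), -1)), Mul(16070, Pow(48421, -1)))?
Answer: Rational(1500380763, 83623067) ≈ 17.942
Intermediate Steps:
Add(Mul(-30413, Pow(Add(-107, Mul(45, -36)), -1)), Mul(16070, Pow(48421, -1))) = Add(Mul(-30413, Pow(Add(-107, -1620), -1)), Mul(16070, Rational(1, 48421))) = Add(Mul(-30413, Pow(-1727, -1)), Rational(16070, 48421)) = Add(Mul(-30413, Rational(-1, 1727)), Rational(16070, 48421)) = Add(Rational(30413, 1727), Rational(16070, 48421)) = Rational(1500380763, 83623067)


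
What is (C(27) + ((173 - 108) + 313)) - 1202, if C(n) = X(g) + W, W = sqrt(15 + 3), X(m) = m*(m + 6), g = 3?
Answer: -797 + 3*sqrt(2) ≈ -792.76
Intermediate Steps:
X(m) = m*(6 + m)
W = 3*sqrt(2) (W = sqrt(18) = 3*sqrt(2) ≈ 4.2426)
C(n) = 27 + 3*sqrt(2) (C(n) = 3*(6 + 3) + 3*sqrt(2) = 3*9 + 3*sqrt(2) = 27 + 3*sqrt(2))
(C(27) + ((173 - 108) + 313)) - 1202 = ((27 + 3*sqrt(2)) + ((173 - 108) + 313)) - 1202 = ((27 + 3*sqrt(2)) + (65 + 313)) - 1202 = ((27 + 3*sqrt(2)) + 378) - 1202 = (405 + 3*sqrt(2)) - 1202 = -797 + 3*sqrt(2)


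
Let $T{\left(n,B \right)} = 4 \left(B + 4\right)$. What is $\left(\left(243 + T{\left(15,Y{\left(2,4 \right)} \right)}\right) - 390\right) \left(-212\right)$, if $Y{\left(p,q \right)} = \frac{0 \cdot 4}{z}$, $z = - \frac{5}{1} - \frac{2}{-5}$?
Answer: $27772$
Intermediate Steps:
$z = - \frac{23}{5}$ ($z = \left(-5\right) 1 - - \frac{2}{5} = -5 + \frac{2}{5} = - \frac{23}{5} \approx -4.6$)
$Y{\left(p,q \right)} = 0$ ($Y{\left(p,q \right)} = \frac{0 \cdot 4}{- \frac{23}{5}} = 0 \left(- \frac{5}{23}\right) = 0$)
$T{\left(n,B \right)} = 16 + 4 B$ ($T{\left(n,B \right)} = 4 \left(4 + B\right) = 16 + 4 B$)
$\left(\left(243 + T{\left(15,Y{\left(2,4 \right)} \right)}\right) - 390\right) \left(-212\right) = \left(\left(243 + \left(16 + 4 \cdot 0\right)\right) - 390\right) \left(-212\right) = \left(\left(243 + \left(16 + 0\right)\right) - 390\right) \left(-212\right) = \left(\left(243 + 16\right) - 390\right) \left(-212\right) = \left(259 - 390\right) \left(-212\right) = \left(-131\right) \left(-212\right) = 27772$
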